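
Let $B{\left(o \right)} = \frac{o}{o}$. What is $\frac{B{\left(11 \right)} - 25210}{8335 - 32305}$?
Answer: $\frac{8403}{7990} \approx 1.0517$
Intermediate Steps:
$B{\left(o \right)} = 1$
$\frac{B{\left(11 \right)} - 25210}{8335 - 32305} = \frac{1 - 25210}{8335 - 32305} = \frac{1 - 25210}{-23970} = \left(-25209\right) \left(- \frac{1}{23970}\right) = \frac{8403}{7990}$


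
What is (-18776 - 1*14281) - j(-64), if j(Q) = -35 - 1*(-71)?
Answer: -33093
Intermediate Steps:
j(Q) = 36 (j(Q) = -35 + 71 = 36)
(-18776 - 1*14281) - j(-64) = (-18776 - 1*14281) - 1*36 = (-18776 - 14281) - 36 = -33057 - 36 = -33093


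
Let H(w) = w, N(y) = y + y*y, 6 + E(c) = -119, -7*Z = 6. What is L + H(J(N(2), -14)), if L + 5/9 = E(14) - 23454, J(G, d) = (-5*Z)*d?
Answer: -212756/9 ≈ -23640.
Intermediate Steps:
Z = -6/7 (Z = -⅐*6 = -6/7 ≈ -0.85714)
E(c) = -125 (E(c) = -6 - 119 = -125)
N(y) = y + y²
J(G, d) = 30*d/7 (J(G, d) = (-5*(-6/7))*d = 30*d/7)
L = -212216/9 (L = -5/9 + (-125 - 23454) = -5/9 - 23579 = -212216/9 ≈ -23580.)
L + H(J(N(2), -14)) = -212216/9 + (30/7)*(-14) = -212216/9 - 60 = -212756/9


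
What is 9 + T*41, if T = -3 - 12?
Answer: -606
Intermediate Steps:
T = -15
9 + T*41 = 9 - 15*41 = 9 - 615 = -606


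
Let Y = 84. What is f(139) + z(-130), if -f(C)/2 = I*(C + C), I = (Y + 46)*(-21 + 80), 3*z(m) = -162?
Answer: -4264574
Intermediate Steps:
z(m) = -54 (z(m) = (1/3)*(-162) = -54)
I = 7670 (I = (84 + 46)*(-21 + 80) = 130*59 = 7670)
f(C) = -30680*C (f(C) = -15340*(C + C) = -15340*2*C = -30680*C)
f(139) + z(-130) = -30680*139 - 54 = -4264520 - 54 = -4264574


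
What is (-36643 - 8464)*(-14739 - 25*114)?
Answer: 793387023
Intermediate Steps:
(-36643 - 8464)*(-14739 - 25*114) = -45107*(-14739 - 2850) = -45107*(-17589) = 793387023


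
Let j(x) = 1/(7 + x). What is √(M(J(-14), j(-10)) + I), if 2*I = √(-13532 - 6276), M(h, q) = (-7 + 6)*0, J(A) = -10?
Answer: 2^(¾)*619^(¼)*√I ≈ 5.9317 + 5.9317*I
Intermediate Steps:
M(h, q) = 0 (M(h, q) = -1*0 = 0)
I = 2*I*√1238 (I = √(-13532 - 6276)/2 = √(-19808)/2 = (4*I*√1238)/2 = 2*I*√1238 ≈ 70.37*I)
√(M(J(-14), j(-10)) + I) = √(0 + 2*I*√1238) = √(2*I*√1238) = 2^(¾)*619^(¼)*√I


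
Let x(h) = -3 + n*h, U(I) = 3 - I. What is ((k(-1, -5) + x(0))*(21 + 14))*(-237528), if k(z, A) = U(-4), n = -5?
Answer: -33253920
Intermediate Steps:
k(z, A) = 7 (k(z, A) = 3 - 1*(-4) = 3 + 4 = 7)
x(h) = -3 - 5*h
((k(-1, -5) + x(0))*(21 + 14))*(-237528) = ((7 + (-3 - 5*0))*(21 + 14))*(-237528) = ((7 + (-3 + 0))*35)*(-237528) = ((7 - 3)*35)*(-237528) = (4*35)*(-237528) = 140*(-237528) = -33253920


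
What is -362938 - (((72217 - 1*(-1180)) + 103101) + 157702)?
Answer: -697138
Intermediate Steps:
-362938 - (((72217 - 1*(-1180)) + 103101) + 157702) = -362938 - (((72217 + 1180) + 103101) + 157702) = -362938 - ((73397 + 103101) + 157702) = -362938 - (176498 + 157702) = -362938 - 1*334200 = -362938 - 334200 = -697138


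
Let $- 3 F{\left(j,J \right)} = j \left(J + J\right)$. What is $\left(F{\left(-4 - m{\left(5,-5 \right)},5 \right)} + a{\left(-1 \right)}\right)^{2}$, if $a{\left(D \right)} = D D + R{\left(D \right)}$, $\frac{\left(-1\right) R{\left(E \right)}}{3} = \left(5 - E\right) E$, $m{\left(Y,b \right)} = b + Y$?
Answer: $\frac{9409}{9} \approx 1045.4$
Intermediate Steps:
$m{\left(Y,b \right)} = Y + b$
$R{\left(E \right)} = - 3 E \left(5 - E\right)$ ($R{\left(E \right)} = - 3 \left(5 - E\right) E = - 3 E \left(5 - E\right)$)
$F{\left(j,J \right)} = - \frac{2 J j}{3}$ ($F{\left(j,J \right)} = - \frac{j \left(J + J\right)}{3} = - \frac{j 2 J}{3} = - \frac{2 J j}{3}$)
$a{\left(D \right)} = D^{2} + 3 D \left(-5 + D\right)$ ($a{\left(D \right)} = D D + 3 D \left(-5 + D\right) = D^{2} + 3 D \left(-5 + D\right)$)
$\left(F{\left(-4 - m{\left(5,-5 \right)},5 \right)} + a{\left(-1 \right)}\right)^{2} = \left(\left(- \frac{2}{3}\right) 5 \left(-4 - \left(5 - 5\right)\right) - \left(-15 + 4 \left(-1\right)\right)\right)^{2} = \left(\left(- \frac{2}{3}\right) 5 \left(-4 - 0\right) - \left(-15 - 4\right)\right)^{2} = \left(\left(- \frac{2}{3}\right) 5 \left(-4 + 0\right) - -19\right)^{2} = \left(\left(- \frac{2}{3}\right) 5 \left(-4\right) + 19\right)^{2} = \left(\frac{40}{3} + 19\right)^{2} = \left(\frac{97}{3}\right)^{2} = \frac{9409}{9}$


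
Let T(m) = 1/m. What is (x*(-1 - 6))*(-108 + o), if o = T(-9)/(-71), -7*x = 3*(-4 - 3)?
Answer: 483077/213 ≈ 2268.0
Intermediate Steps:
x = 3 (x = -3*(-4 - 3)/7 = -3*(-7)/7 = -⅐*(-21) = 3)
o = 1/639 (o = 1/(-9*(-71)) = -⅑*(-1/71) = 1/639 ≈ 0.0015649)
(x*(-1 - 6))*(-108 + o) = (3*(-1 - 6))*(-108 + 1/639) = (3*(-7))*(-69011/639) = -21*(-69011/639) = 483077/213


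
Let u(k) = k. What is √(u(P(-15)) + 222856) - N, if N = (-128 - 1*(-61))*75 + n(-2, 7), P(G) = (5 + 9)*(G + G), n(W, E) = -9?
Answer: 5034 + 2*√55609 ≈ 5505.6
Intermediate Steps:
P(G) = 28*G (P(G) = 14*(2*G) = 28*G)
N = -5034 (N = (-128 - 1*(-61))*75 - 9 = (-128 + 61)*75 - 9 = -67*75 - 9 = -5025 - 9 = -5034)
√(u(P(-15)) + 222856) - N = √(28*(-15) + 222856) - 1*(-5034) = √(-420 + 222856) + 5034 = √222436 + 5034 = 2*√55609 + 5034 = 5034 + 2*√55609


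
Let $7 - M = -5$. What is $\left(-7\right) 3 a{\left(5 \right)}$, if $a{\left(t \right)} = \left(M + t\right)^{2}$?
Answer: $-6069$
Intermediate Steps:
$M = 12$ ($M = 7 - -5 = 7 + 5 = 12$)
$a{\left(t \right)} = \left(12 + t\right)^{2}$
$\left(-7\right) 3 a{\left(5 \right)} = \left(-7\right) 3 \left(12 + 5\right)^{2} = - 21 \cdot 17^{2} = \left(-21\right) 289 = -6069$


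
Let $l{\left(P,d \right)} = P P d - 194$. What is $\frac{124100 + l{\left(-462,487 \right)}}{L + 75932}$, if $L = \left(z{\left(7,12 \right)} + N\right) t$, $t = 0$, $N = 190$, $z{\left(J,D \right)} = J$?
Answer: $\frac{52035567}{37966} \approx 1370.6$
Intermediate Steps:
$L = 0$ ($L = \left(7 + 190\right) 0 = 197 \cdot 0 = 0$)
$l{\left(P,d \right)} = -194 + d P^{2}$ ($l{\left(P,d \right)} = P^{2} d - 194 = d P^{2} - 194 = -194 + d P^{2}$)
$\frac{124100 + l{\left(-462,487 \right)}}{L + 75932} = \frac{124100 - \left(194 - 487 \left(-462\right)^{2}\right)}{0 + 75932} = \frac{124100 + \left(-194 + 487 \cdot 213444\right)}{75932} = \left(124100 + \left(-194 + 103947228\right)\right) \frac{1}{75932} = \left(124100 + 103947034\right) \frac{1}{75932} = 104071134 \cdot \frac{1}{75932} = \frac{52035567}{37966}$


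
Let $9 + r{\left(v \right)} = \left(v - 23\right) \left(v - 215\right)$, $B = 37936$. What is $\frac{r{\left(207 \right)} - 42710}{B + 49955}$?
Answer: $- \frac{44191}{87891} \approx -0.50279$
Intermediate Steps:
$r{\left(v \right)} = -9 + \left(-215 + v\right) \left(-23 + v\right)$ ($r{\left(v \right)} = -9 + \left(v - 23\right) \left(v - 215\right) = -9 + \left(-23 + v\right) \left(-215 + v\right) = -9 + \left(-215 + v\right) \left(-23 + v\right)$)
$\frac{r{\left(207 \right)} - 42710}{B + 49955} = \frac{\left(4936 + 207^{2} - 49266\right) - 42710}{37936 + 49955} = \frac{\left(4936 + 42849 - 49266\right) - 42710}{87891} = \left(-1481 - 42710\right) \frac{1}{87891} = \left(-44191\right) \frac{1}{87891} = - \frac{44191}{87891}$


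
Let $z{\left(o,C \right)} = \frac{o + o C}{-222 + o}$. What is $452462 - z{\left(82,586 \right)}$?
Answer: $\frac{31696407}{70} \approx 4.5281 \cdot 10^{5}$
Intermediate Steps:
$z{\left(o,C \right)} = \frac{o + C o}{-222 + o}$
$452462 - z{\left(82,586 \right)} = 452462 - \frac{82 \left(1 + 586\right)}{-222 + 82} = 452462 - 82 \frac{1}{-140} \cdot 587 = 452462 - 82 \left(- \frac{1}{140}\right) 587 = 452462 - - \frac{24067}{70} = 452462 + \frac{24067}{70} = \frac{31696407}{70}$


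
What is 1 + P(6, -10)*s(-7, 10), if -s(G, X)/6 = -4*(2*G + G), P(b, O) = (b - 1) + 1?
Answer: -3023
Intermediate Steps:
P(b, O) = b (P(b, O) = (-1 + b) + 1 = b)
s(G, X) = 72*G (s(G, X) = -(-24)*(2*G + G) = -(-24)*3*G = -(-72)*G = 72*G)
1 + P(6, -10)*s(-7, 10) = 1 + 6*(72*(-7)) = 1 + 6*(-504) = 1 - 3024 = -3023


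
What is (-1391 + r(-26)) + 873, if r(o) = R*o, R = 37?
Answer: -1480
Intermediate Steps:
r(o) = 37*o
(-1391 + r(-26)) + 873 = (-1391 + 37*(-26)) + 873 = (-1391 - 962) + 873 = -2353 + 873 = -1480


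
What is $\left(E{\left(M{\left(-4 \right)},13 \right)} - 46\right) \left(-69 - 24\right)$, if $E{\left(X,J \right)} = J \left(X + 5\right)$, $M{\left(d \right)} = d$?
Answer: $3069$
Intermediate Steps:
$E{\left(X,J \right)} = J \left(5 + X\right)$
$\left(E{\left(M{\left(-4 \right)},13 \right)} - 46\right) \left(-69 - 24\right) = \left(13 \left(5 - 4\right) - 46\right) \left(-69 - 24\right) = \left(13 \cdot 1 - 46\right) \left(-93\right) = \left(13 - 46\right) \left(-93\right) = \left(-33\right) \left(-93\right) = 3069$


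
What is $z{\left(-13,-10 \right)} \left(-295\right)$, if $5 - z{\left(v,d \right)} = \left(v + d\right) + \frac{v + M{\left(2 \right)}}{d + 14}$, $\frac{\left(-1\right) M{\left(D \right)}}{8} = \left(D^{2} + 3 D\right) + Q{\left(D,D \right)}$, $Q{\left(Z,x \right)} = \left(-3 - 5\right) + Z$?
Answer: $- \frac{46315}{4} \approx -11579.0$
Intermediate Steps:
$Q{\left(Z,x \right)} = -8 + Z$
$M{\left(D \right)} = 64 - 32 D - 8 D^{2}$ ($M{\left(D \right)} = - 8 \left(\left(D^{2} + 3 D\right) + \left(-8 + D\right)\right) = - 8 \left(-8 + D^{2} + 4 D\right) = 64 - 32 D - 8 D^{2}$)
$z{\left(v,d \right)} = 5 - d - v - \frac{-32 + v}{14 + d}$ ($z{\left(v,d \right)} = 5 - \left(\left(v + d\right) + \frac{v - 32}{d + 14}\right) = 5 - \left(\left(d + v\right) + \frac{v - 32}{14 + d}\right) = 5 - \left(\left(d + v\right) + \frac{-32 + v}{14 + d}\right) = 5 - \left(d + v + \frac{-32 + v}{14 + d}\right) = 5 - d - v - \frac{-32 + v}{14 + d}$)
$z{\left(-13,-10 \right)} \left(-295\right) = \frac{102 - \left(-10\right)^{2} - -195 - -90 - \left(-10\right) \left(-13\right)}{14 - 10} \left(-295\right) = \frac{102 - 100 + 195 + 90 - 130}{4} \left(-295\right) = \frac{1}{4} \cdot 157 \left(-295\right) = \frac{157}{4} \left(-295\right) = - \frac{46315}{4}$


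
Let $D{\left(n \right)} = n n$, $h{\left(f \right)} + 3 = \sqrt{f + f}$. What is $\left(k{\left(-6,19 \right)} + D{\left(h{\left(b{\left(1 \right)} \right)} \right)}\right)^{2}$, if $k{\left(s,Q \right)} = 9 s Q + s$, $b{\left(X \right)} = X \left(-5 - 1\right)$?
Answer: $1070793 + 24840 i \sqrt{3} \approx 1.0708 \cdot 10^{6} + 43024.0 i$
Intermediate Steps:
$b{\left(X \right)} = - 6 X$ ($b{\left(X \right)} = X \left(-6\right) = - 6 X$)
$h{\left(f \right)} = -3 + \sqrt{2} \sqrt{f}$ ($h{\left(f \right)} = -3 + \sqrt{f + f} = -3 + \sqrt{2 f} = -3 + \sqrt{2} \sqrt{f}$)
$k{\left(s,Q \right)} = s + 9 Q s$ ($k{\left(s,Q \right)} = 9 Q s + s = s + 9 Q s$)
$D{\left(n \right)} = n^{2}$
$\left(k{\left(-6,19 \right)} + D{\left(h{\left(b{\left(1 \right)} \right)} \right)}\right)^{2} = \left(- 6 \left(1 + 9 \cdot 19\right) + \left(-3 + \sqrt{2} \sqrt{\left(-6\right) 1}\right)^{2}\right)^{2} = \left(- 6 \left(1 + 171\right) + \left(-3 + \sqrt{2} \sqrt{-6}\right)^{2}\right)^{2} = \left(\left(-6\right) 172 + \left(-3 + \sqrt{2} i \sqrt{6}\right)^{2}\right)^{2} = \left(-1032 + \left(-3 + 2 i \sqrt{3}\right)^{2}\right)^{2}$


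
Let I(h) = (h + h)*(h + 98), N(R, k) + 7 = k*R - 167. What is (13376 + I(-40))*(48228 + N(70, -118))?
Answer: 347640384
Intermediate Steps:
N(R, k) = -174 + R*k (N(R, k) = -7 + (k*R - 167) = -7 + (R*k - 167) = -7 + (-167 + R*k) = -174 + R*k)
I(h) = 2*h*(98 + h) (I(h) = (2*h)*(98 + h) = 2*h*(98 + h))
(13376 + I(-40))*(48228 + N(70, -118)) = (13376 + 2*(-40)*(98 - 40))*(48228 + (-174 + 70*(-118))) = (13376 + 2*(-40)*58)*(48228 + (-174 - 8260)) = (13376 - 4640)*(48228 - 8434) = 8736*39794 = 347640384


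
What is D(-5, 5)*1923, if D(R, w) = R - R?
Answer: 0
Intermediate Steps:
D(R, w) = 0
D(-5, 5)*1923 = 0*1923 = 0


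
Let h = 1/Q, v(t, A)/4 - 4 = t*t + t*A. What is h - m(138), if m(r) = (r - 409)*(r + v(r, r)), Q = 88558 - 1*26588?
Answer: 2561165938221/61970 ≈ 4.1329e+7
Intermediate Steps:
v(t, A) = 16 + 4*t² + 4*A*t (v(t, A) = 16 + 4*(t*t + t*A) = 16 + 4*(t² + A*t) = 16 + (4*t² + 4*A*t) = 16 + 4*t² + 4*A*t)
Q = 61970 (Q = 88558 - 26588 = 61970)
h = 1/61970 ≈ 1.6137e-5
m(r) = (-409 + r)*(16 + r + 8*r²) (m(r) = (r - 409)*(r + (16 + 4*r² + 4*r*r)) = (-409 + r)*(r + (16 + 4*r² + 4*r²)) = (-409 + r)*(r + (16 + 8*r²)) = (-409 + r)*(16 + r + 8*r²))
h - m(138) = 1/61970 - (-6544 - 3271*138² - 393*138 + 8*138³) = 1/61970 - (-6544 - 3271*19044 - 54234 + 8*2628072) = 1/61970 - (-6544 - 62292924 - 54234 + 21024576) = 1/61970 - 1*(-41329126) = 1/61970 + 41329126 = 2561165938221/61970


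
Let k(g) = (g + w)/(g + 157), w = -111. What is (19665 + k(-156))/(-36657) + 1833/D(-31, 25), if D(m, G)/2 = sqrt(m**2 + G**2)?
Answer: -6466/12219 + 141*sqrt(1586)/244 ≈ 22.484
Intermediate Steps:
k(g) = (-111 + g)/(157 + g) (k(g) = (g - 111)/(g + 157) = (-111 + g)/(157 + g))
D(m, G) = 2*sqrt(G**2 + m**2) (D(m, G) = 2*sqrt(m**2 + G**2) = 2*sqrt(G**2 + m**2))
(19665 + k(-156))/(-36657) + 1833/D(-31, 25) = (19665 + (-111 - 156)/(157 - 156))/(-36657) + 1833/((2*sqrt(25**2 + (-31)**2))) = (19665 - 267/1)*(-1/36657) + 1833/((2*sqrt(625 + 961))) = (19665 + 1*(-267))*(-1/36657) + 1833/((2*sqrt(1586))) = (19665 - 267)*(-1/36657) + 1833*(sqrt(1586)/3172) = 19398*(-1/36657) + 141*sqrt(1586)/244 = -6466/12219 + 141*sqrt(1586)/244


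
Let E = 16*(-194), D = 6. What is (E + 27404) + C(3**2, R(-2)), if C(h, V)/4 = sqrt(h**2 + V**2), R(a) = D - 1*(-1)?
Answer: 24300 + 4*sqrt(130) ≈ 24346.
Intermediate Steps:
R(a) = 7 (R(a) = 6 - 1*(-1) = 6 + 1 = 7)
C(h, V) = 4*sqrt(V**2 + h**2) (C(h, V) = 4*sqrt(h**2 + V**2) = 4*sqrt(V**2 + h**2))
E = -3104
(E + 27404) + C(3**2, R(-2)) = (-3104 + 27404) + 4*sqrt(7**2 + (3**2)**2) = 24300 + 4*sqrt(49 + 9**2) = 24300 + 4*sqrt(49 + 81) = 24300 + 4*sqrt(130)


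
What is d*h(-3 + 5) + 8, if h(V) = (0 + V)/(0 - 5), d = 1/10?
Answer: 199/25 ≈ 7.9600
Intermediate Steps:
d = ⅒ ≈ 0.10000
h(V) = -V/5 (h(V) = V/(-5) = V*(-⅕) = -V/5)
d*h(-3 + 5) + 8 = (-(-3 + 5)/5)/10 + 8 = (-⅕*2)/10 + 8 = (⅒)*(-⅖) + 8 = -1/25 + 8 = 199/25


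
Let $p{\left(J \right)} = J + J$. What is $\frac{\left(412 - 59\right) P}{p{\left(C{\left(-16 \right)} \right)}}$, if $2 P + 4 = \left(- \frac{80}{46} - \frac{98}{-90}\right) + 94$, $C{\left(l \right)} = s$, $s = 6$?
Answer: $\frac{32644381}{24840} \approx 1314.2$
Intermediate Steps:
$C{\left(l \right)} = 6$
$p{\left(J \right)} = 2 J$
$P = \frac{92477}{2070}$ ($P = -2 + \frac{\left(- \frac{80}{46} - \frac{98}{-90}\right) + 94}{2} = -2 + \frac{\left(\left(-80\right) \frac{1}{46} - - \frac{49}{45}\right) + 94}{2} = -2 + \frac{\left(- \frac{40}{23} + \frac{49}{45}\right) + 94}{2} = -2 + \frac{- \frac{673}{1035} + 94}{2} = -2 + \frac{1}{2} \cdot \frac{96617}{1035} = -2 + \frac{96617}{2070} = \frac{92477}{2070} \approx 44.675$)
$\frac{\left(412 - 59\right) P}{p{\left(C{\left(-16 \right)} \right)}} = \frac{\left(412 - 59\right) \frac{92477}{2070}}{2 \cdot 6} = \frac{353 \cdot \frac{92477}{2070}}{12} = \frac{32644381}{2070} \cdot \frac{1}{12} = \frac{32644381}{24840}$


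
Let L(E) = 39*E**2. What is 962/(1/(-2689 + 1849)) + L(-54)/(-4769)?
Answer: -3853847244/4769 ≈ -8.0810e+5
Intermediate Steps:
962/(1/(-2689 + 1849)) + L(-54)/(-4769) = 962/(1/(-2689 + 1849)) + (39*(-54)**2)/(-4769) = 962/(1/(-840)) + (39*2916)*(-1/4769) = 962/(-1/840) + 113724*(-1/4769) = 962*(-840) - 113724/4769 = -808080 - 113724/4769 = -3853847244/4769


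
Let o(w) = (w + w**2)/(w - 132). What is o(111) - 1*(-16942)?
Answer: 16350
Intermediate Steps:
o(w) = (w + w**2)/(-132 + w)
o(111) - 1*(-16942) = 111*(1 + 111)/(-132 + 111) - 1*(-16942) = 111*112/(-21) + 16942 = 111*(-1/21)*112 + 16942 = -592 + 16942 = 16350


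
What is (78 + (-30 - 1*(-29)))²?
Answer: 5929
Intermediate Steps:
(78 + (-30 - 1*(-29)))² = (78 + (-30 + 29))² = (78 - 1)² = 77² = 5929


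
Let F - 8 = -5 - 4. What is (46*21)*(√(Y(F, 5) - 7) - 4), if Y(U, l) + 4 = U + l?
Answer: -3864 + 966*I*√7 ≈ -3864.0 + 2555.8*I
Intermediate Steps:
F = -1 (F = 8 + (-5 - 4) = 8 - 9 = -1)
Y(U, l) = -4 + U + l (Y(U, l) = -4 + (U + l) = -4 + U + l)
(46*21)*(√(Y(F, 5) - 7) - 4) = (46*21)*(√((-4 - 1 + 5) - 7) - 4) = 966*(√(0 - 7) - 4) = 966*(√(-7) - 4) = 966*(I*√7 - 4) = 966*(-4 + I*√7) = -3864 + 966*I*√7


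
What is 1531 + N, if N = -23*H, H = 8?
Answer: 1347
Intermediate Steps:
N = -184 (N = -23*8 = -184)
1531 + N = 1531 - 184 = 1347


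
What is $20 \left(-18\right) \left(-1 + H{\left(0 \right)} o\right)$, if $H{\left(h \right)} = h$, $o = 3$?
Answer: $360$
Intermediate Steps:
$20 \left(-18\right) \left(-1 + H{\left(0 \right)} o\right) = 20 \left(-18\right) \left(-1 + 0 \cdot 3\right) = - 360 \left(-1 + 0\right) = \left(-360\right) \left(-1\right) = 360$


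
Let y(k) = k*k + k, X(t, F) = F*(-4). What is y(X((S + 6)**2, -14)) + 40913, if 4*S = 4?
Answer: 44105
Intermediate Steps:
S = 1 (S = (1/4)*4 = 1)
X(t, F) = -4*F
y(k) = k + k**2 (y(k) = k**2 + k = k + k**2)
y(X((S + 6)**2, -14)) + 40913 = (-4*(-14))*(1 - 4*(-14)) + 40913 = 56*(1 + 56) + 40913 = 56*57 + 40913 = 3192 + 40913 = 44105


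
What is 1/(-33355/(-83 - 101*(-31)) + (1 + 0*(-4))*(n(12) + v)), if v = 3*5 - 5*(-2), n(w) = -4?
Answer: 3048/30653 ≈ 0.099436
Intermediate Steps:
v = 25 (v = 15 + 10 = 25)
1/(-33355/(-83 - 101*(-31)) + (1 + 0*(-4))*(n(12) + v)) = 1/(-33355/(-83 - 101*(-31)) + (1 + 0*(-4))*(-4 + 25)) = 1/(-33355/(-83 + 3131) + (1 + 0)*21) = 1/(-33355/3048 + 1*21) = 1/(-33355*1/3048 + 21) = 1/(-33355/3048 + 21) = 1/(30653/3048) = 3048/30653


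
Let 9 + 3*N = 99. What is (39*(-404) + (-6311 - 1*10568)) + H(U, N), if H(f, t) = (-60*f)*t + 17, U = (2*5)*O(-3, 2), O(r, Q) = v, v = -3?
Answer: 21382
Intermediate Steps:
N = 30 (N = -3 + (⅓)*99 = -3 + 33 = 30)
O(r, Q) = -3
U = -30 (U = (2*5)*(-3) = 10*(-3) = -30)
H(f, t) = 17 - 60*f*t (H(f, t) = -60*f*t + 17 = 17 - 60*f*t)
(39*(-404) + (-6311 - 1*10568)) + H(U, N) = (39*(-404) + (-6311 - 1*10568)) + (17 - 60*(-30)*30) = (-15756 + (-6311 - 10568)) + (17 + 54000) = (-15756 - 16879) + 54017 = -32635 + 54017 = 21382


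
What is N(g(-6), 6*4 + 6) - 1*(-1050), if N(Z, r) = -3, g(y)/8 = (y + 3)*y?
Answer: 1047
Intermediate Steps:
g(y) = 8*y*(3 + y) (g(y) = 8*((y + 3)*y) = 8*((3 + y)*y) = 8*(y*(3 + y)) = 8*y*(3 + y))
N(g(-6), 6*4 + 6) - 1*(-1050) = -3 - 1*(-1050) = -3 + 1050 = 1047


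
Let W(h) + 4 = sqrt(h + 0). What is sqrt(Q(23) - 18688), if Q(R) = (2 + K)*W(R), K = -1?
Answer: sqrt(-18692 + sqrt(23)) ≈ 136.7*I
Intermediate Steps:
W(h) = -4 + sqrt(h) (W(h) = -4 + sqrt(h + 0) = -4 + sqrt(h))
Q(R) = -4 + sqrt(R) (Q(R) = (2 - 1)*(-4 + sqrt(R)) = 1*(-4 + sqrt(R)) = -4 + sqrt(R))
sqrt(Q(23) - 18688) = sqrt((-4 + sqrt(23)) - 18688) = sqrt(-18692 + sqrt(23))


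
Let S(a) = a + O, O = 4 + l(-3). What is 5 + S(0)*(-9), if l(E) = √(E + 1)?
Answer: -31 - 9*I*√2 ≈ -31.0 - 12.728*I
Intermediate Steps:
l(E) = √(1 + E)
O = 4 + I*√2 (O = 4 + √(1 - 3) = 4 + √(-2) = 4 + I*√2 ≈ 4.0 + 1.4142*I)
S(a) = 4 + a + I*√2 (S(a) = a + (4 + I*√2) = 4 + a + I*√2)
5 + S(0)*(-9) = 5 + (4 + 0 + I*√2)*(-9) = 5 + (4 + I*√2)*(-9) = 5 + (-36 - 9*I*√2) = -31 - 9*I*√2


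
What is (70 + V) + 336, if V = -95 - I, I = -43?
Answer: 354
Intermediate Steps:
V = -52 (V = -95 - 1*(-43) = -95 + 43 = -52)
(70 + V) + 336 = (70 - 52) + 336 = 18 + 336 = 354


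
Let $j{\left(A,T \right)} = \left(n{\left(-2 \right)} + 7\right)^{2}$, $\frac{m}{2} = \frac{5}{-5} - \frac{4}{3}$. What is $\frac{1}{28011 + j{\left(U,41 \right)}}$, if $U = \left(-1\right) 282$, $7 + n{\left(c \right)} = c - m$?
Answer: $\frac{9}{252163} \approx 3.5691 \cdot 10^{-5}$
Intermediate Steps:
$m = - \frac{14}{3}$ ($m = 2 \left(\frac{5}{-5} - \frac{4}{3}\right) = 2 \left(5 \left(- \frac{1}{5}\right) - \frac{4}{3}\right) = 2 \left(-1 - \frac{4}{3}\right) = 2 \left(- \frac{7}{3}\right) = - \frac{14}{3} \approx -4.6667$)
$n{\left(c \right)} = - \frac{7}{3} + c$ ($n{\left(c \right)} = -7 + \left(c - - \frac{14}{3}\right) = -7 + \left(c + \frac{14}{3}\right) = -7 + \left(\frac{14}{3} + c\right) = - \frac{7}{3} + c$)
$U = -282$
$j{\left(A,T \right)} = \frac{64}{9}$ ($j{\left(A,T \right)} = \left(\left(- \frac{7}{3} - 2\right) + 7\right)^{2} = \left(- \frac{13}{3} + 7\right)^{2} = \left(\frac{8}{3}\right)^{2} = \frac{64}{9}$)
$\frac{1}{28011 + j{\left(U,41 \right)}} = \frac{1}{28011 + \frac{64}{9}} = \frac{1}{\frac{252163}{9}} = \frac{9}{252163}$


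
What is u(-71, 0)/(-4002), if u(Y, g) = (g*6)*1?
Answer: 0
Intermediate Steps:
u(Y, g) = 6*g (u(Y, g) = (6*g)*1 = 6*g)
u(-71, 0)/(-4002) = (6*0)/(-4002) = 0*(-1/4002) = 0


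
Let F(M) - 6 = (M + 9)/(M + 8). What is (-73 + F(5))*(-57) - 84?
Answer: 47757/13 ≈ 3673.6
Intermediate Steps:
F(M) = 6 + (9 + M)/(8 + M) (F(M) = 6 + (M + 9)/(M + 8) = 6 + (9 + M)/(8 + M))
(-73 + F(5))*(-57) - 84 = (-73 + (57 + 7*5)/(8 + 5))*(-57) - 84 = (-73 + (57 + 35)/13)*(-57) - 84 = (-73 + (1/13)*92)*(-57) - 84 = (-73 + 92/13)*(-57) - 84 = -857/13*(-57) - 84 = 48849/13 - 84 = 47757/13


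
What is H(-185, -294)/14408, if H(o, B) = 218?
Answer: 109/7204 ≈ 0.015130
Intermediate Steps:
H(-185, -294)/14408 = 218/14408 = 218*(1/14408) = 109/7204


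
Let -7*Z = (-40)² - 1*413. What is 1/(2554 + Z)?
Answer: 7/16691 ≈ 0.00041939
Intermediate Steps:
Z = -1187/7 (Z = -((-40)² - 1*413)/7 = -(1600 - 413)/7 = -⅐*1187 = -1187/7 ≈ -169.57)
1/(2554 + Z) = 1/(2554 - 1187/7) = 1/(16691/7) = 7/16691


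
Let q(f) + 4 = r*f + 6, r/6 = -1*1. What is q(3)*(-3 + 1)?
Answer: 32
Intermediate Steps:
r = -6 (r = 6*(-1*1) = 6*(-1) = -6)
q(f) = 2 - 6*f (q(f) = -4 + (-6*f + 6) = -4 + (6 - 6*f) = 2 - 6*f)
q(3)*(-3 + 1) = (2 - 6*3)*(-3 + 1) = (2 - 18)*(-2) = -16*(-2) = 32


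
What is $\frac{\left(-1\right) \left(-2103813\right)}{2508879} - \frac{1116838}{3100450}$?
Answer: $\frac{620125935208}{1296442315925} \approx 0.47833$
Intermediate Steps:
$\frac{\left(-1\right) \left(-2103813\right)}{2508879} - \frac{1116838}{3100450} = 2103813 \cdot \frac{1}{2508879} - \frac{558419}{1550225} = \frac{701271}{836293} - \frac{558419}{1550225} = \frac{620125935208}{1296442315925}$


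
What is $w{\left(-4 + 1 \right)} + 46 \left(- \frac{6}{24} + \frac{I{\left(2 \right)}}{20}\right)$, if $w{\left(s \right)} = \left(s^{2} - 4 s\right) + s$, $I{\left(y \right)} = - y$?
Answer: $\frac{19}{10} \approx 1.9$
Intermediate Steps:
$w{\left(s \right)} = s^{2} - 3 s$
$w{\left(-4 + 1 \right)} + 46 \left(- \frac{6}{24} + \frac{I{\left(2 \right)}}{20}\right) = \left(-4 + 1\right) \left(-3 + \left(-4 + 1\right)\right) + 46 \left(- \frac{6}{24} + \frac{\left(-1\right) 2}{20}\right) = - 3 \left(-3 - 3\right) + 46 \left(\left(-6\right) \frac{1}{24} - \frac{1}{10}\right) = \left(-3\right) \left(-6\right) + 46 \left(- \frac{1}{4} - \frac{1}{10}\right) = 18 + 46 \left(- \frac{7}{20}\right) = 18 - \frac{161}{10} = \frac{19}{10}$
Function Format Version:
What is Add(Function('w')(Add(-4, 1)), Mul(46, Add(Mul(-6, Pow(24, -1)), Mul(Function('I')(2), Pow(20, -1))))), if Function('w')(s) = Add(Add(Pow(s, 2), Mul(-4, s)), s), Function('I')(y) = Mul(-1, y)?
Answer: Rational(19, 10) ≈ 1.9000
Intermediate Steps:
Function('w')(s) = Add(Pow(s, 2), Mul(-3, s))
Add(Function('w')(Add(-4, 1)), Mul(46, Add(Mul(-6, Pow(24, -1)), Mul(Function('I')(2), Pow(20, -1))))) = Add(Mul(Add(-4, 1), Add(-3, Add(-4, 1))), Mul(46, Add(Mul(-6, Pow(24, -1)), Mul(Mul(-1, 2), Pow(20, -1))))) = Add(Mul(-3, Add(-3, -3)), Mul(46, Add(Mul(-6, Rational(1, 24)), Mul(-2, Rational(1, 20))))) = Add(Mul(-3, -6), Mul(46, Add(Rational(-1, 4), Rational(-1, 10)))) = Add(18, Mul(46, Rational(-7, 20))) = Add(18, Rational(-161, 10)) = Rational(19, 10)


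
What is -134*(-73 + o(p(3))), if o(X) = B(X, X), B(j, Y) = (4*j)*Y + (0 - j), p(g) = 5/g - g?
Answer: 77854/9 ≈ 8650.4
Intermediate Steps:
p(g) = -g + 5/g
B(j, Y) = -j + 4*Y*j (B(j, Y) = 4*Y*j - j = -j + 4*Y*j)
o(X) = X*(-1 + 4*X)
-134*(-73 + o(p(3))) = -134*(-73 + (-1*3 + 5/3)*(-1 + 4*(-1*3 + 5/3))) = -134*(-73 + (-3 + 5*(⅓))*(-1 + 4*(-3 + 5*(⅓)))) = -134*(-73 + (-3 + 5/3)*(-1 + 4*(-3 + 5/3))) = -134*(-73 - 4*(-1 + 4*(-4/3))/3) = -134*(-73 - 4*(-1 - 16/3)/3) = -134*(-73 - 4/3*(-19/3)) = -134*(-73 + 76/9) = -134*(-581/9) = 77854/9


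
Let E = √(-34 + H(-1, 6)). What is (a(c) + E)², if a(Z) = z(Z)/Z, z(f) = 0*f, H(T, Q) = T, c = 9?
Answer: -35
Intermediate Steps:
z(f) = 0
a(Z) = 0 (a(Z) = 0/Z = 0)
E = I*√35 (E = √(-34 - 1) = √(-35) = I*√35 ≈ 5.9161*I)
(a(c) + E)² = (0 + I*√35)² = (I*√35)² = -35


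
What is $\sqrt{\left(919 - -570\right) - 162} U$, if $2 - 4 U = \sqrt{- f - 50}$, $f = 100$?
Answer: $\frac{\sqrt{1327} \left(2 - 5 i \sqrt{6}\right)}{4} \approx 18.214 - 111.54 i$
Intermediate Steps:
$U = \frac{1}{2} - \frac{5 i \sqrt{6}}{4}$ ($U = \frac{1}{2} - \frac{\sqrt{\left(-1\right) 100 - 50}}{4} = \frac{1}{2} - \frac{\sqrt{-100 - 50}}{4} = \frac{1}{2} - \frac{\sqrt{-150}}{4} = \frac{1}{2} - \frac{5 i \sqrt{6}}{4} \approx 0.5 - 3.0619 i$)
$\sqrt{\left(919 - -570\right) - 162} U = \sqrt{\left(919 - -570\right) - 162} \left(\frac{1}{2} - \frac{5 i \sqrt{6}}{4}\right) = \sqrt{\left(919 + 570\right) - 162} \left(\frac{1}{2} - \frac{5 i \sqrt{6}}{4}\right) = \sqrt{1489 - 162} \left(\frac{1}{2} - \frac{5 i \sqrt{6}}{4}\right) = \sqrt{1327} \left(\frac{1}{2} - \frac{5 i \sqrt{6}}{4}\right)$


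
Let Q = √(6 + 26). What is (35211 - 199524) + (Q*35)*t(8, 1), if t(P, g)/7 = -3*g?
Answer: -164313 - 2940*√2 ≈ -1.6847e+5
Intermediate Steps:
t(P, g) = -21*g (t(P, g) = 7*(-3*g) = -21*g)
Q = 4*√2 (Q = √32 = 4*√2 ≈ 5.6569)
(35211 - 199524) + (Q*35)*t(8, 1) = (35211 - 199524) + ((4*√2)*35)*(-21*1) = -164313 + (140*√2)*(-21) = -164313 - 2940*√2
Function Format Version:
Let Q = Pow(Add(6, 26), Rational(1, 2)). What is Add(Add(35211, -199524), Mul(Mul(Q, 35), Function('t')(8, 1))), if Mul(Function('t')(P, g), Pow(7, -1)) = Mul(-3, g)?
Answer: Add(-164313, Mul(-2940, Pow(2, Rational(1, 2)))) ≈ -1.6847e+5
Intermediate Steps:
Function('t')(P, g) = Mul(-21, g) (Function('t')(P, g) = Mul(7, Mul(-3, g)) = Mul(-21, g))
Q = Mul(4, Pow(2, Rational(1, 2))) (Q = Pow(32, Rational(1, 2)) = Mul(4, Pow(2, Rational(1, 2))) ≈ 5.6569)
Add(Add(35211, -199524), Mul(Mul(Q, 35), Function('t')(8, 1))) = Add(Add(35211, -199524), Mul(Mul(Mul(4, Pow(2, Rational(1, 2))), 35), Mul(-21, 1))) = Add(-164313, Mul(Mul(140, Pow(2, Rational(1, 2))), -21)) = Add(-164313, Mul(-2940, Pow(2, Rational(1, 2))))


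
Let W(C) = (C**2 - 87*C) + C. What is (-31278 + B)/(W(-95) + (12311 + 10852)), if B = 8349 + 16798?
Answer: -6131/40358 ≈ -0.15192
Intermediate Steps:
W(C) = C**2 - 86*C
B = 25147
(-31278 + B)/(W(-95) + (12311 + 10852)) = (-31278 + 25147)/(-95*(-86 - 95) + (12311 + 10852)) = -6131/(-95*(-181) + 23163) = -6131/(17195 + 23163) = -6131/40358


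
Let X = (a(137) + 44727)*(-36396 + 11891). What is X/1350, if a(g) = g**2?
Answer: -155596948/135 ≈ -1.1526e+6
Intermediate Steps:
X = -1555969480 (X = (137**2 + 44727)*(-36396 + 11891) = (18769 + 44727)*(-24505) = 63496*(-24505) = -1555969480)
X/1350 = -1555969480/1350 = -1555969480*1/1350 = -155596948/135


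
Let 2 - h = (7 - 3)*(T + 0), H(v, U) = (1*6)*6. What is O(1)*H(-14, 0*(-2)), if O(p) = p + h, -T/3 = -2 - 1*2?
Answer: -1620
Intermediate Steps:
T = 12 (T = -3*(-2 - 1*2) = -3*(-2 - 2) = -3*(-4) = 12)
H(v, U) = 36 (H(v, U) = 6*6 = 36)
h = -46 (h = 2 - (7 - 3)*(12 + 0) = 2 - 4*12 = 2 - 1*48 = 2 - 48 = -46)
O(p) = -46 + p (O(p) = p - 46 = -46 + p)
O(1)*H(-14, 0*(-2)) = (-46 + 1)*36 = -45*36 = -1620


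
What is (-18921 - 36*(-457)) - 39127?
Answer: -41596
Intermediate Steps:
(-18921 - 36*(-457)) - 39127 = (-18921 + 16452) - 39127 = -2469 - 39127 = -41596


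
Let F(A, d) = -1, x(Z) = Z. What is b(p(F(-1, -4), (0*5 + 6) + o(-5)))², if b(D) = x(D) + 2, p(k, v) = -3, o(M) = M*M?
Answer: 1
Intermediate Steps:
o(M) = M²
b(D) = 2 + D (b(D) = D + 2 = 2 + D)
b(p(F(-1, -4), (0*5 + 6) + o(-5)))² = (2 - 3)² = (-1)² = 1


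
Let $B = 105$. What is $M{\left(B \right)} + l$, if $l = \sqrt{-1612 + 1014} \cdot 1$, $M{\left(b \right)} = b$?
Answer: $105 + i \sqrt{598} \approx 105.0 + 24.454 i$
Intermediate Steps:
$l = i \sqrt{598}$ ($l = \sqrt{-598} \cdot 1 = i \sqrt{598} \cdot 1 = i \sqrt{598} \approx 24.454 i$)
$M{\left(B \right)} + l = 105 + i \sqrt{598}$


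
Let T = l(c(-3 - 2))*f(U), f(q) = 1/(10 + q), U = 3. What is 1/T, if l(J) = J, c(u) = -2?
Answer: -13/2 ≈ -6.5000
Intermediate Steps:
T = -2/13 (T = -2/(10 + 3) = -2/13 ≈ -0.15385)
1/T = 1/(-2/13) = -13/2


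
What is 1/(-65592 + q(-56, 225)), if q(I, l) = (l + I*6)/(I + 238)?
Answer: -182/11937855 ≈ -1.5246e-5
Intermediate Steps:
q(I, l) = (l + 6*I)/(238 + I)
1/(-65592 + q(-56, 225)) = 1/(-65592 + (225 + 6*(-56))/(238 - 56)) = 1/(-65592 + (225 - 336)/182) = 1/(-65592 + (1/182)*(-111)) = 1/(-65592 - 111/182) = 1/(-11937855/182) = -182/11937855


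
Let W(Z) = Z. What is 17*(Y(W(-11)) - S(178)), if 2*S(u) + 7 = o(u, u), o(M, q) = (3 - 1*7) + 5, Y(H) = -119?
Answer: -1972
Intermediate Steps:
o(M, q) = 1 (o(M, q) = (3 - 7) + 5 = -4 + 5 = 1)
S(u) = -3 (S(u) = -7/2 + (½)*1 = -7/2 + ½ = -3)
17*(Y(W(-11)) - S(178)) = 17*(-119 - 1*(-3)) = 17*(-119 + 3) = 17*(-116) = -1972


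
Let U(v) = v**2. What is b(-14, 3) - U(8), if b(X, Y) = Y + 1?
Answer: -60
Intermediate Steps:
b(X, Y) = 1 + Y
b(-14, 3) - U(8) = (1 + 3) - 1*8**2 = 4 - 1*64 = 4 - 64 = -60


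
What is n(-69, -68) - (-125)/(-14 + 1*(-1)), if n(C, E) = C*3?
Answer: -646/3 ≈ -215.33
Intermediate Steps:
n(C, E) = 3*C
n(-69, -68) - (-125)/(-14 + 1*(-1)) = 3*(-69) - (-125)/(-14 + 1*(-1)) = -207 - (-125)/(-14 - 1) = -207 - (-125)/(-15) = -207 - (-1)*(-125)/15 = -207 - 1*25/3 = -207 - 25/3 = -646/3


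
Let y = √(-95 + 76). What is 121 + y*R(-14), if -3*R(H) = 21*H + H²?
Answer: 121 + 98*I*√19/3 ≈ 121.0 + 142.39*I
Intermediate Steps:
R(H) = -7*H - H²/3 (R(H) = -(21*H + H²)/3 = -(H² + 21*H)/3 = -7*H - H²/3)
y = I*√19 (y = √(-19) = I*√19 ≈ 4.3589*I)
121 + y*R(-14) = 121 + (I*√19)*(-⅓*(-14)*(21 - 14)) = 121 + (I*√19)*(-⅓*(-14)*7) = 121 + (I*√19)*(98/3) = 121 + 98*I*√19/3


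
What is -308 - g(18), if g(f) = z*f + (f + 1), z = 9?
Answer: -489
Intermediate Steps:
g(f) = 1 + 10*f (g(f) = 9*f + (f + 1) = 9*f + (1 + f) = 1 + 10*f)
-308 - g(18) = -308 - (1 + 10*18) = -308 - (1 + 180) = -308 - 1*181 = -308 - 181 = -489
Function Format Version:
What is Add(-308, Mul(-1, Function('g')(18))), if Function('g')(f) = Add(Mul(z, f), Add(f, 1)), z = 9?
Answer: -489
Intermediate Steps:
Function('g')(f) = Add(1, Mul(10, f)) (Function('g')(f) = Add(Mul(9, f), Add(f, 1)) = Add(Mul(9, f), Add(1, f)) = Add(1, Mul(10, f)))
Add(-308, Mul(-1, Function('g')(18))) = Add(-308, Mul(-1, Add(1, Mul(10, 18)))) = Add(-308, Mul(-1, Add(1, 180))) = Add(-308, Mul(-1, 181)) = Add(-308, -181) = -489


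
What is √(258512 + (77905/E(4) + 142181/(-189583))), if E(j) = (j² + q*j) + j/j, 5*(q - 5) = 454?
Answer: √37230538576372384415370/379355583 ≈ 508.63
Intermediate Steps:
q = 479/5 (q = 5 + (⅕)*454 = 5 + 454/5 = 479/5 ≈ 95.800)
E(j) = 1 + j² + 479*j/5 (E(j) = (j² + 479*j/5) + j/j = (j² + 479*j/5) + 1 = 1 + j² + 479*j/5)
√(258512 + (77905/E(4) + 142181/(-189583))) = √(258512 + (77905/(1 + 4² + (479/5)*4) + 142181/(-189583))) = √(258512 + (77905/(1 + 16 + 1916/5) + 142181*(-1/189583))) = √(258512 + (77905/(2001/5) - 142181/189583)) = √(258512 + (77905*(5/2001) - 142181/189583)) = √(258512 + (389525/2001 - 142181/189583)) = √(258512 + 73562813894/379355583) = √(98141533286390/379355583) = √37230538576372384415370/379355583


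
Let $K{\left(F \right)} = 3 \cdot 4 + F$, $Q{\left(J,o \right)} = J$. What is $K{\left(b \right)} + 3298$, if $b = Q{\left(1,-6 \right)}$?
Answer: $3311$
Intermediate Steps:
$b = 1$
$K{\left(F \right)} = 12 + F$
$K{\left(b \right)} + 3298 = \left(12 + 1\right) + 3298 = 13 + 3298 = 3311$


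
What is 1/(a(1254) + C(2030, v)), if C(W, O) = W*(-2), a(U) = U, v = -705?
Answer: -1/2806 ≈ -0.00035638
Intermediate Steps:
C(W, O) = -2*W
1/(a(1254) + C(2030, v)) = 1/(1254 - 2*2030) = 1/(1254 - 4060) = 1/(-2806) = -1/2806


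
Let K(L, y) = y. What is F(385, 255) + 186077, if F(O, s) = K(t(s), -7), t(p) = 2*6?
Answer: 186070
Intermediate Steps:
t(p) = 12
F(O, s) = -7
F(385, 255) + 186077 = -7 + 186077 = 186070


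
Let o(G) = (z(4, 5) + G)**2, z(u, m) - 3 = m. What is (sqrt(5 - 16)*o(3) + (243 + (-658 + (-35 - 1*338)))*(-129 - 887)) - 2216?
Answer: 798392 + 121*I*sqrt(11) ≈ 7.9839e+5 + 401.31*I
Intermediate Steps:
z(u, m) = 3 + m
o(G) = (8 + G)**2 (o(G) = ((3 + 5) + G)**2 = (8 + G)**2)
(sqrt(5 - 16)*o(3) + (243 + (-658 + (-35 - 1*338)))*(-129 - 887)) - 2216 = (sqrt(5 - 16)*(8 + 3)**2 + (243 + (-658 + (-35 - 1*338)))*(-129 - 887)) - 2216 = (sqrt(-11)*11**2 + (243 + (-658 + (-35 - 338)))*(-1016)) - 2216 = ((I*sqrt(11))*121 + (243 + (-658 - 373))*(-1016)) - 2216 = (121*I*sqrt(11) + (243 - 1031)*(-1016)) - 2216 = (121*I*sqrt(11) - 788*(-1016)) - 2216 = (121*I*sqrt(11) + 800608) - 2216 = (800608 + 121*I*sqrt(11)) - 2216 = 798392 + 121*I*sqrt(11)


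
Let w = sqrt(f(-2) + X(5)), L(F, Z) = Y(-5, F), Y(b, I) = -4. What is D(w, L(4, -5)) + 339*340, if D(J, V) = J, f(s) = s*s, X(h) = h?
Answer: 115263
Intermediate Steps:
f(s) = s**2
L(F, Z) = -4
w = 3 (w = sqrt((-2)**2 + 5) = sqrt(4 + 5) = sqrt(9) = 3)
D(w, L(4, -5)) + 339*340 = 3 + 339*340 = 3 + 115260 = 115263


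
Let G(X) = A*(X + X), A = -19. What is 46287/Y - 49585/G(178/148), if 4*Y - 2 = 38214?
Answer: 17606469647/16155814 ≈ 1089.8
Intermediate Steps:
Y = 9554 (Y = ½ + (¼)*38214 = ½ + 19107/2 = 9554)
G(X) = -38*X (G(X) = -19*(X + X) = -38*X)
46287/Y - 49585/G(178/148) = 46287/9554 - 49585/((-6764/148)) = 46287*(1/9554) - 49585/((-6764/148)) = 46287/9554 - 49585/((-38*89/74)) = 46287/9554 - 49585/(-1691/37) = 46287/9554 - 49585*(-37/1691) = 46287/9554 + 1834645/1691 = 17606469647/16155814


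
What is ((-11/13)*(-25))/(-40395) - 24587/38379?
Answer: -861469898/1343610411 ≈ -0.64116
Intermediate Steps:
((-11/13)*(-25))/(-40395) - 24587/38379 = (((1/13)*(-11))*(-25))*(-1/40395) - 24587*1/38379 = -11/13*(-25)*(-1/40395) - 24587/38379 = (275/13)*(-1/40395) - 24587/38379 = -55/105027 - 24587/38379 = -861469898/1343610411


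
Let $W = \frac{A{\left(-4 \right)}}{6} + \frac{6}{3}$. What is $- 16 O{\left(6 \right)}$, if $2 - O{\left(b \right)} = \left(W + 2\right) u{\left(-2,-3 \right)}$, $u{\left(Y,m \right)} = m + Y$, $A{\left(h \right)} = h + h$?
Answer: $- \frac{736}{3} \approx -245.33$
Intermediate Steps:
$A{\left(h \right)} = 2 h$
$W = \frac{2}{3}$ ($W = \frac{2 \left(-4\right)}{6} + \frac{6}{3} = \left(-8\right) \frac{1}{6} + 6 \cdot \frac{1}{3} = - \frac{4}{3} + 2 = \frac{2}{3} \approx 0.66667$)
$u{\left(Y,m \right)} = Y + m$
$O{\left(b \right)} = \frac{46}{3}$ ($O{\left(b \right)} = 2 - \left(\frac{2}{3} + 2\right) \left(-2 - 3\right) = 2 - \frac{8}{3} \left(-5\right) = 2 - - \frac{40}{3} = 2 + \frac{40}{3} = \frac{46}{3}$)
$- 16 O{\left(6 \right)} = \left(-16\right) \frac{46}{3} = - \frac{736}{3}$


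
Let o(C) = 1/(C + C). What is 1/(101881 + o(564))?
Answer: 1128/114921769 ≈ 9.8154e-6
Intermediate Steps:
o(C) = 1/(2*C)
1/(101881 + o(564)) = 1/(101881 + (½)/564) = 1/(101881 + (½)*(1/564)) = 1/(101881 + 1/1128) = 1/(114921769/1128) = 1128/114921769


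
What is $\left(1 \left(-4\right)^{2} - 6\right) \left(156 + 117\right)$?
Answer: $2730$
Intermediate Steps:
$\left(1 \left(-4\right)^{2} - 6\right) \left(156 + 117\right) = \left(1 \cdot 16 - 6\right) 273 = \left(16 - 6\right) 273 = 10 \cdot 273 = 2730$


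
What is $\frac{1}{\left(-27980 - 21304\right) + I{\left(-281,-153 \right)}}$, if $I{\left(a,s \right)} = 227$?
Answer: $- \frac{1}{49057} \approx -2.0384 \cdot 10^{-5}$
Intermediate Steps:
$\frac{1}{\left(-27980 - 21304\right) + I{\left(-281,-153 \right)}} = \frac{1}{\left(-27980 - 21304\right) + 227} = \frac{1}{-49284 + 227} = \frac{1}{-49057} = - \frac{1}{49057}$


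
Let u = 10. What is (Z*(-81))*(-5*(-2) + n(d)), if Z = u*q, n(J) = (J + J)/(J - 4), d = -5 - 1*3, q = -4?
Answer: 36720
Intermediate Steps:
d = -8 (d = -5 - 3 = -8)
n(J) = 2*J/(-4 + J) (n(J) = (2*J)/(-4 + J) = 2*J/(-4 + J))
Z = -40 (Z = 10*(-4) = -40)
(Z*(-81))*(-5*(-2) + n(d)) = (-40*(-81))*(-5*(-2) + 2*(-8)/(-4 - 8)) = 3240*(10 + 2*(-8)/(-12)) = 3240*(10 + 2*(-8)*(-1/12)) = 3240*(10 + 4/3) = 3240*(34/3) = 36720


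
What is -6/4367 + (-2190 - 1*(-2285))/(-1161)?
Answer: -421831/5070087 ≈ -0.083200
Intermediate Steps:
-6/4367 + (-2190 - 1*(-2285))/(-1161) = -6*1/4367 + (-2190 + 2285)*(-1/1161) = -6/4367 + 95*(-1/1161) = -6/4367 - 95/1161 = -421831/5070087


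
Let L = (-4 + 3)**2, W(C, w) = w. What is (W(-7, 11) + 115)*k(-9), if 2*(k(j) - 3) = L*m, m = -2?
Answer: 252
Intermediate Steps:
L = 1 (L = (-1)**2 = 1)
k(j) = 2 (k(j) = 3 + (1*(-2))/2 = 3 + (1/2)*(-2) = 3 - 1 = 2)
(W(-7, 11) + 115)*k(-9) = (11 + 115)*2 = 126*2 = 252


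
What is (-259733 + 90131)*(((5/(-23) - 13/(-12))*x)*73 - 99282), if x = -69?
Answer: 35156374575/2 ≈ 1.7578e+10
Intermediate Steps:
(-259733 + 90131)*(((5/(-23) - 13/(-12))*x)*73 - 99282) = (-259733 + 90131)*(((5/(-23) - 13/(-12))*(-69))*73 - 99282) = -169602*(((5*(-1/23) - 13*(-1/12))*(-69))*73 - 99282) = -169602*(((-5/23 + 13/12)*(-69))*73 - 99282) = -169602*(((239/276)*(-69))*73 - 99282) = -169602*(-239/4*73 - 99282) = -169602*(-17447/4 - 99282) = -169602*(-414575/4) = 35156374575/2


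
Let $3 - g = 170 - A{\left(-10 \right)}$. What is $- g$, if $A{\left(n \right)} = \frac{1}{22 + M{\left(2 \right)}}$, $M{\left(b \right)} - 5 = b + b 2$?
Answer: $\frac{5510}{33} \approx 166.97$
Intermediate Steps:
$M{\left(b \right)} = 5 + 3 b$ ($M{\left(b \right)} = 5 + \left(b + b 2\right) = 5 + \left(b + 2 b\right) = 5 + 3 b$)
$A{\left(n \right)} = \frac{1}{33}$ ($A{\left(n \right)} = \frac{1}{22 + \left(5 + 3 \cdot 2\right)} = \frac{1}{22 + \left(5 + 6\right)} = \frac{1}{22 + 11} = \frac{1}{33}$)
$g = - \frac{5510}{33}$ ($g = 3 - \left(170 - \frac{1}{33}\right) = 3 - \frac{5609}{33} = - \frac{5510}{33} \approx -166.97$)
$- g = \left(-1\right) \left(- \frac{5510}{33}\right) = \frac{5510}{33}$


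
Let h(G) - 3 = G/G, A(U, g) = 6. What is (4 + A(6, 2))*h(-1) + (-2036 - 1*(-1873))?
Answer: -123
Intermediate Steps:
h(G) = 4 (h(G) = 3 + G/G = 3 + 1 = 4)
(4 + A(6, 2))*h(-1) + (-2036 - 1*(-1873)) = (4 + 6)*4 + (-2036 - 1*(-1873)) = 10*4 + (-2036 + 1873) = 40 - 163 = -123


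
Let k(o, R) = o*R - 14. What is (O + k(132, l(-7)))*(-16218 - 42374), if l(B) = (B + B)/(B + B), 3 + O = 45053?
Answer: -2646483456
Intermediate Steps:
O = 45050 (O = -3 + 45053 = 45050)
l(B) = 1 (l(B) = (2*B)/((2*B)) = (2*B)*(1/(2*B)) = 1)
k(o, R) = -14 + R*o (k(o, R) = R*o - 14 = -14 + R*o)
(O + k(132, l(-7)))*(-16218 - 42374) = (45050 + (-14 + 1*132))*(-16218 - 42374) = (45050 + (-14 + 132))*(-58592) = (45050 + 118)*(-58592) = 45168*(-58592) = -2646483456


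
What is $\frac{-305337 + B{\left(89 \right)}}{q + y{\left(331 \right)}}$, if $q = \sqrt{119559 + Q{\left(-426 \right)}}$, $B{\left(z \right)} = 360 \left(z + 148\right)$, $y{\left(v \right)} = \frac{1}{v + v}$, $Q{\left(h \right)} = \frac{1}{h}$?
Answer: $\frac{31023717102}{11160350847013} - \frac{48210565074 \sqrt{21697088658}}{11160350847013} \approx -636.3$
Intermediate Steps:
$y{\left(v \right)} = \frac{1}{2 v}$
$B{\left(z \right)} = 53280 + 360 z$ ($B{\left(z \right)} = 360 \left(148 + z\right) = 53280 + 360 z$)
$q = \frac{\sqrt{21697088658}}{426}$ ($q = \sqrt{119559 + \frac{1}{-426}} = \sqrt{119559 - \frac{1}{426}} = \sqrt{\frac{50932133}{426}} = \frac{\sqrt{21697088658}}{426} \approx 345.77$)
$\frac{-305337 + B{\left(89 \right)}}{q + y{\left(331 \right)}} = \frac{-305337 + \left(53280 + 360 \cdot 89\right)}{\frac{\sqrt{21697088658}}{426} + \frac{1}{2 \cdot 331}} = \frac{-305337 + \left(53280 + 32040\right)}{\frac{\sqrt{21697088658}}{426} + \frac{1}{2} \cdot \frac{1}{331}} = \frac{-305337 + 85320}{\frac{\sqrt{21697088658}}{426} + \frac{1}{662}} = - \frac{220017}{\frac{1}{662} + \frac{\sqrt{21697088658}}{426}}$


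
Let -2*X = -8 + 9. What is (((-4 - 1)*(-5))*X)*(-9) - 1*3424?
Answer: -6623/2 ≈ -3311.5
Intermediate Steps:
X = -½ (X = -(-8 + 9)/2 = -½*1 = -½ ≈ -0.50000)
(((-4 - 1)*(-5))*X)*(-9) - 1*3424 = (((-4 - 1)*(-5))*(-½))*(-9) - 1*3424 = (-5*(-5)*(-½))*(-9) - 3424 = (25*(-½))*(-9) - 3424 = -25/2*(-9) - 3424 = 225/2 - 3424 = -6623/2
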